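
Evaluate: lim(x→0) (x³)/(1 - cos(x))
This is a 0/0 indeterminate form.

Apply L'Hôpital's rule: differentiate numerator and denominator separately.
  f(x) = x^3   ⇒   f'(x) = 3·x^2
  g(x) = 1 - cos(x)   ⇒   g'(x) = sin(x)
  lim(x→0) f'(x)/g'(x) = lim(x→0) (3·x^2)/(sin(x))
  = 0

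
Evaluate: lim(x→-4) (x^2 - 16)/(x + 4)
This is a standard limit.

Factor or rationalize the expression:
  lim(x→-4) (x^2 - 16)/(x + 4) = -8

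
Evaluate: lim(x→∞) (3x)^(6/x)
This is an exponential indeterminate form.

For exponential indeterminate forms, take the natural log:
  Let L = lim(x→∞) (3x)^(6/x)
  Then ln(L) = lim(x→∞) [exponent × ln(base)]
  Evaluate using L'Hôpital or standard limits, then exponentiate.
  L = 1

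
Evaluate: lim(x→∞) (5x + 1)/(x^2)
This is an ∞/∞ indeterminate form.

Apply L'Hôpital's rule: differentiate numerator and denominator separately.
  f(x) = 5·x + 1   ⇒   f'(x) = 5
  g(x) = x^2   ⇒   g'(x) = 2·x
  lim(x→∞) f'(x)/g'(x) = lim(x→∞) (5)/(2·x)
  = 0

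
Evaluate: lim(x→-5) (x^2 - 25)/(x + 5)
This is a standard limit.

Factor or rationalize the expression:
  lim(x→-5) (x^2 - 25)/(x + 5) = -10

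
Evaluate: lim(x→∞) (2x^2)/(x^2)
This is an ∞/∞ indeterminate form.

Apply L'Hôpital's rule: differentiate numerator and denominator separately.
  f(x) = 2·x^2   ⇒   f'(x) = 4·x
  g(x) = x^2   ⇒   g'(x) = 2·x
  lim(x→∞) f'(x)/g'(x) = lim(x→∞) (4·x)/(2·x)
  = 2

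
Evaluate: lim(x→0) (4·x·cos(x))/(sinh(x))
This is a 0/0 indeterminate form.

Apply L'Hôpital's rule: differentiate numerator and denominator separately.
  f(x) = 4·x·cos(x)   ⇒   f'(x) = -4·x·sin(x) + 4·cos(x)
  g(x) = sinh(x)   ⇒   g'(x) = cosh(x)
  lim(x→0) f'(x)/g'(x) = lim(x→0) (-4·x·sin(x) + 4·cos(x))/(cosh(x))
  = 4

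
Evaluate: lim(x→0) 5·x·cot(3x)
This is a 0·∞ indeterminate form.

Rewrite 0·∞ as a quotient (0/0 or ∞/∞ form), then apply L'Hôpital's rule:
  lim(x→0) 5·x·cot(3x) = 5/3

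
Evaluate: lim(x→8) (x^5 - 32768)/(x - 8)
This is a standard limit.

Factor or rationalize the expression:
  lim(x→8) (x^5 - 32768)/(x - 8) = 20480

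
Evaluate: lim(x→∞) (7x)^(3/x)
This is an exponential indeterminate form.

For exponential indeterminate forms, take the natural log:
  Let L = lim(x→∞) (7x)^(3/x)
  Then ln(L) = lim(x→∞) [exponent × ln(base)]
  Evaluate using L'Hôpital or standard limits, then exponentiate.
  L = 1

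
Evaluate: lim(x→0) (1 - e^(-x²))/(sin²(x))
This is a 0/0 indeterminate form.

Apply L'Hôpital's rule: differentiate numerator and denominator separately.
  f(x) = 1 - e^(-x^2)   ⇒   f'(x) = 2·x·e^(-x^2)
  g(x) = sin(x)^2   ⇒   g'(x) = 2·sin(x)·cos(x)
  lim(x→0) f'(x)/g'(x) = lim(x→0) (2·x·e^(-x^2))/(2·sin(x)·cos(x))
  = 1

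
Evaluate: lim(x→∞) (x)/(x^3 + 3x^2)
This is an ∞/∞ indeterminate form.

Apply L'Hôpital's rule: differentiate numerator and denominator separately.
  f(x) = x   ⇒   f'(x) = 1
  g(x) = x^3 + 3·x^2   ⇒   g'(x) = 3·x^2 + 6·x
  lim(x→∞) f'(x)/g'(x) = lim(x→∞) (1)/(3·x^2 + 6·x)
  = 0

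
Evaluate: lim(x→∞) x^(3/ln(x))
This is an exponential indeterminate form.

For exponential indeterminate forms, take the natural log:
  Let L = lim(x→∞) x^(3/ln(x))
  Then ln(L) = lim(x→∞) [exponent × ln(base)]
  Evaluate using L'Hôpital or standard limits, then exponentiate.
  L = e^(3)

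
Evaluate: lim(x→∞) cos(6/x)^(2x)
This is an exponential indeterminate form.

For exponential indeterminate forms, take the natural log:
  Let L = lim(x→∞) cos(6/x)^(2x)
  Then ln(L) = lim(x→∞) [exponent × ln(base)]
  Evaluate using L'Hôpital or standard limits, then exponentiate.
  L = 1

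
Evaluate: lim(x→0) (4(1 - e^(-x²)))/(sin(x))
This is a 0/0 indeterminate form.

Apply L'Hôpital's rule: differentiate numerator and denominator separately.
  f(x) = 4 - 4·e^(-x^2)   ⇒   f'(x) = 8·x·e^(-x^2)
  g(x) = sin(x)   ⇒   g'(x) = cos(x)
  lim(x→0) f'(x)/g'(x) = lim(x→0) (8·x·e^(-x^2))/(cos(x))
  = 0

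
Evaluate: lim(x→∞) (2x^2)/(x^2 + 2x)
This is an ∞/∞ indeterminate form.

Apply L'Hôpital's rule: differentiate numerator and denominator separately.
  f(x) = 2·x^2   ⇒   f'(x) = 4·x
  g(x) = x^2 + 2·x   ⇒   g'(x) = 2·x + 2
  lim(x→∞) f'(x)/g'(x) = lim(x→∞) (4·x)/(2·x + 2)
  = 2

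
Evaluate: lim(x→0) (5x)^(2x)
This is an exponential indeterminate form.

For exponential indeterminate forms, take the natural log:
  Let L = lim(x→0) (5x)^(2x)
  Then ln(L) = lim(x→0) [exponent × ln(base)]
  Evaluate using L'Hôpital or standard limits, then exponentiate.
  L = 1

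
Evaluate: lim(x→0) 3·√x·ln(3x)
This is a 0·∞ indeterminate form.

Rewrite 0·∞ as a quotient (0/0 or ∞/∞ form), then apply L'Hôpital's rule:
  lim(x→0) 3·√x·ln(3x) = 0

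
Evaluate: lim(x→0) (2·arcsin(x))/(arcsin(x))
This is a 0/0 indeterminate form.

Apply L'Hôpital's rule: differentiate numerator and denominator separately.
  f(x) = 2·asin(x)   ⇒   f'(x) = 2/sqrt(1 - x^2)
  g(x) = asin(x)   ⇒   g'(x) = 1/sqrt(1 - x^2)
  lim(x→0) f'(x)/g'(x) = lim(x→0) (2/sqrt(1 - x^2))/(1/sqrt(1 - x^2))
  = 2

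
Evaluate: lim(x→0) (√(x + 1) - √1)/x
This is a standard limit.

Factor or rationalize the expression:
  lim(x→0) (√(x + 1) - √1)/x = 1/2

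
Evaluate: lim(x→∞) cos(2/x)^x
This is an exponential indeterminate form.

For exponential indeterminate forms, take the natural log:
  Let L = lim(x→∞) cos(2/x)^x
  Then ln(L) = lim(x→∞) [exponent × ln(base)]
  Evaluate using L'Hôpital or standard limits, then exponentiate.
  L = 1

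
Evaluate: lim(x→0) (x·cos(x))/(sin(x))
This is a 0/0 indeterminate form.

Apply L'Hôpital's rule: differentiate numerator and denominator separately.
  f(x) = x·cos(x)   ⇒   f'(x) = -x·sin(x) + cos(x)
  g(x) = sin(x)   ⇒   g'(x) = cos(x)
  lim(x→0) f'(x)/g'(x) = lim(x→0) (-x·sin(x) + cos(x))/(cos(x))
  = 1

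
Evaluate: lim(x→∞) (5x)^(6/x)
This is an exponential indeterminate form.

For exponential indeterminate forms, take the natural log:
  Let L = lim(x→∞) (5x)^(6/x)
  Then ln(L) = lim(x→∞) [exponent × ln(base)]
  Evaluate using L'Hôpital or standard limits, then exponentiate.
  L = 1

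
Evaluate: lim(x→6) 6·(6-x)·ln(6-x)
This is a 0·∞ indeterminate form.

Rewrite 0·∞ as a quotient (0/0 or ∞/∞ form), then apply L'Hôpital's rule:
  lim(x→6) 6·(6-x)·ln(6-x) = 0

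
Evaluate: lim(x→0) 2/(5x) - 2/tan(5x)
This is an ∞-∞ indeterminate form.

Combine fractions or rationalize to convert ∞-∞ to 0/0 form:
  lim(x→0) 2/(5x) - 2/tan(5x) = 0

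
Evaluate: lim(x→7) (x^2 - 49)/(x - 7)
This is a standard limit.

Factor or rationalize the expression:
  lim(x→7) (x^2 - 49)/(x - 7) = 14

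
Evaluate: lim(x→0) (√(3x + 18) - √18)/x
This is a standard limit.

Factor or rationalize the expression:
  lim(x→0) (√(3x + 18) - √18)/x = sqrt(2)/4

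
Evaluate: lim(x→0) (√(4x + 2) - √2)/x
This is a standard limit.

Factor or rationalize the expression:
  lim(x→0) (√(4x + 2) - √2)/x = sqrt(2)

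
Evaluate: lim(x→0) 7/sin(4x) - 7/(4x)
This is an ∞-∞ indeterminate form.

Combine fractions or rationalize to convert ∞-∞ to 0/0 form:
  lim(x→0) 7/sin(4x) - 7/(4x) = 0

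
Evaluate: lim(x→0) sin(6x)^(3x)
This is an exponential indeterminate form.

For exponential indeterminate forms, take the natural log:
  Let L = lim(x→0) sin(6x)^(3x)
  Then ln(L) = lim(x→0) [exponent × ln(base)]
  Evaluate using L'Hôpital or standard limits, then exponentiate.
  L = 1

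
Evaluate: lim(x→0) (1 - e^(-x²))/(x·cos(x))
This is a 0/0 indeterminate form.

Apply L'Hôpital's rule: differentiate numerator and denominator separately.
  f(x) = 1 - e^(-x^2)   ⇒   f'(x) = 2·x·e^(-x^2)
  g(x) = x·cos(x)   ⇒   g'(x) = -x·sin(x) + cos(x)
  lim(x→0) f'(x)/g'(x) = lim(x→0) (2·x·e^(-x^2))/(-x·sin(x) + cos(x))
  = 0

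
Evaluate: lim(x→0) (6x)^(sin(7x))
This is an exponential indeterminate form.

For exponential indeterminate forms, take the natural log:
  Let L = lim(x→0) (6x)^(sin(7x))
  Then ln(L) = lim(x→0) [exponent × ln(base)]
  Evaluate using L'Hôpital or standard limits, then exponentiate.
  L = 1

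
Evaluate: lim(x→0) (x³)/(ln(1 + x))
This is a 0/0 indeterminate form.

Apply L'Hôpital's rule: differentiate numerator and denominator separately.
  f(x) = x^3   ⇒   f'(x) = 3·x^2
  g(x) = ln(x + 1)   ⇒   g'(x) = 1/(x + 1)
  lim(x→0) f'(x)/g'(x) = lim(x→0) (3·x^2)/(1/(x + 1))
  = 0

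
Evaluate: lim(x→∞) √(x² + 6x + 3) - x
This is an ∞-∞ indeterminate form.

Combine fractions or rationalize to convert ∞-∞ to 0/0 form:
  lim(x→∞) √(x² + 6x + 3) - x = 3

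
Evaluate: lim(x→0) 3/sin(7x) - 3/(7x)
This is an ∞-∞ indeterminate form.

Combine fractions or rationalize to convert ∞-∞ to 0/0 form:
  lim(x→0) 3/sin(7x) - 3/(7x) = 0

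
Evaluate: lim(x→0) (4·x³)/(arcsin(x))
This is a 0/0 indeterminate form.

Apply L'Hôpital's rule: differentiate numerator and denominator separately.
  f(x) = 4·x^3   ⇒   f'(x) = 12·x^2
  g(x) = asin(x)   ⇒   g'(x) = 1/sqrt(1 - x^2)
  lim(x→0) f'(x)/g'(x) = lim(x→0) (12·x^2)/(1/sqrt(1 - x^2))
  = 0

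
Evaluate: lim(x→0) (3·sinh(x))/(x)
This is a 0/0 indeterminate form.

Apply L'Hôpital's rule: differentiate numerator and denominator separately.
  f(x) = 3·sinh(x)   ⇒   f'(x) = 3·cosh(x)
  g(x) = x   ⇒   g'(x) = 1
  lim(x→0) f'(x)/g'(x) = lim(x→0) (3·cosh(x))/(1)
  = 3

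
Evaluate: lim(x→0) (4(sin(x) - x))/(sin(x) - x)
This is a 0/0 indeterminate form.

Apply L'Hôpital's rule: differentiate numerator and denominator separately.
  f(x) = -4·x + 4·sin(x)   ⇒   f'(x) = 4·cos(x) - 4
  g(x) = -x + sin(x)   ⇒   g'(x) = cos(x) - 1
  lim(x→0) f'(x)/g'(x) = lim(x→0) (4·cos(x) - 4)/(cos(x) - 1)
  = 4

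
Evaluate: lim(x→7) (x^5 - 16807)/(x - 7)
This is a standard limit.

Factor or rationalize the expression:
  lim(x→7) (x^5 - 16807)/(x - 7) = 12005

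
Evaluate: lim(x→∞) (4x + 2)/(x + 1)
This is an ∞/∞ indeterminate form.

Apply L'Hôpital's rule: differentiate numerator and denominator separately.
  f(x) = 4·x + 2   ⇒   f'(x) = 4
  g(x) = x + 1   ⇒   g'(x) = 1
  lim(x→∞) f'(x)/g'(x) = lim(x→∞) (4)/(1)
  = 4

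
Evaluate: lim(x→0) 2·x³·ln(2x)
This is a 0·∞ indeterminate form.

Rewrite 0·∞ as a quotient (0/0 or ∞/∞ form), then apply L'Hôpital's rule:
  lim(x→0) 2·x³·ln(2x) = 0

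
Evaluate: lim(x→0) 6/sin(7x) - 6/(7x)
This is an ∞-∞ indeterminate form.

Combine fractions or rationalize to convert ∞-∞ to 0/0 form:
  lim(x→0) 6/sin(7x) - 6/(7x) = 0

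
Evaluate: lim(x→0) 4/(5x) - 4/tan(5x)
This is an ∞-∞ indeterminate form.

Combine fractions or rationalize to convert ∞-∞ to 0/0 form:
  lim(x→0) 4/(5x) - 4/tan(5x) = 0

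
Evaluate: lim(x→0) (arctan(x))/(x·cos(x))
This is a 0/0 indeterminate form.

Apply L'Hôpital's rule: differentiate numerator and denominator separately.
  f(x) = atan(x)   ⇒   f'(x) = 1/(x^2 + 1)
  g(x) = x·cos(x)   ⇒   g'(x) = -x·sin(x) + cos(x)
  lim(x→0) f'(x)/g'(x) = lim(x→0) (1/(x^2 + 1))/(-x·sin(x) + cos(x))
  = 1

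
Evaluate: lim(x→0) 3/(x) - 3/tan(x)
This is an ∞-∞ indeterminate form.

Combine fractions or rationalize to convert ∞-∞ to 0/0 form:
  lim(x→0) 3/(x) - 3/tan(x) = 0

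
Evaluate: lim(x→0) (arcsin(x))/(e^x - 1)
This is a 0/0 indeterminate form.

Apply L'Hôpital's rule: differentiate numerator and denominator separately.
  f(x) = asin(x)   ⇒   f'(x) = 1/sqrt(1 - x^2)
  g(x) = e^(x) - 1   ⇒   g'(x) = e^(x)
  lim(x→0) f'(x)/g'(x) = lim(x→0) (1/sqrt(1 - x^2))/(e^(x))
  = 1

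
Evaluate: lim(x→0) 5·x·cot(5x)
This is a 0·∞ indeterminate form.

Rewrite 0·∞ as a quotient (0/0 or ∞/∞ form), then apply L'Hôpital's rule:
  lim(x→0) 5·x·cot(5x) = 1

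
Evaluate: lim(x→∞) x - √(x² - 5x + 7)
This is an ∞-∞ indeterminate form.

Combine fractions or rationalize to convert ∞-∞ to 0/0 form:
  lim(x→∞) x - √(x² - 5x + 7) = 5/2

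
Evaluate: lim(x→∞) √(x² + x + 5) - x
This is an ∞-∞ indeterminate form.

Combine fractions or rationalize to convert ∞-∞ to 0/0 form:
  lim(x→∞) √(x² + x + 5) - x = 1/2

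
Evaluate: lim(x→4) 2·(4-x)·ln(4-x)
This is a 0·∞ indeterminate form.

Rewrite 0·∞ as a quotient (0/0 or ∞/∞ form), then apply L'Hôpital's rule:
  lim(x→4) 2·(4-x)·ln(4-x) = 0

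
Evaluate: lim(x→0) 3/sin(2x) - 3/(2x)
This is an ∞-∞ indeterminate form.

Combine fractions or rationalize to convert ∞-∞ to 0/0 form:
  lim(x→0) 3/sin(2x) - 3/(2x) = 0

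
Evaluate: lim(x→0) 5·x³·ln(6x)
This is a 0·∞ indeterminate form.

Rewrite 0·∞ as a quotient (0/0 or ∞/∞ form), then apply L'Hôpital's rule:
  lim(x→0) 5·x³·ln(6x) = 0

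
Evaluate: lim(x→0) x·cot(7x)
This is a 0·∞ indeterminate form.

Rewrite 0·∞ as a quotient (0/0 or ∞/∞ form), then apply L'Hôpital's rule:
  lim(x→0) x·cot(7x) = 1/7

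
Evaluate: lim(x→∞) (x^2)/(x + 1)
This is an ∞/∞ indeterminate form.

Apply L'Hôpital's rule: differentiate numerator and denominator separately.
  f(x) = x^2   ⇒   f'(x) = 2·x
  g(x) = x + 1   ⇒   g'(x) = 1
  lim(x→∞) f'(x)/g'(x) = lim(x→∞) (2·x)/(1)
  = ∞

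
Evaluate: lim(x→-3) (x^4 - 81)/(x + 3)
This is a standard limit.

Factor or rationalize the expression:
  lim(x→-3) (x^4 - 81)/(x + 3) = -108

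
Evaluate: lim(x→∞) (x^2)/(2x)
This is an ∞/∞ indeterminate form.

Apply L'Hôpital's rule: differentiate numerator and denominator separately.
  f(x) = x^2   ⇒   f'(x) = 2·x
  g(x) = 2·x   ⇒   g'(x) = 2
  lim(x→∞) f'(x)/g'(x) = lim(x→∞) (2·x)/(2)
  = ∞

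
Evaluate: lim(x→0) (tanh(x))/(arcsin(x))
This is a 0/0 indeterminate form.

Apply L'Hôpital's rule: differentiate numerator and denominator separately.
  f(x) = tanh(x)   ⇒   f'(x) = 1 - tanh(x)^2
  g(x) = asin(x)   ⇒   g'(x) = 1/sqrt(1 - x^2)
  lim(x→0) f'(x)/g'(x) = lim(x→0) (1 - tanh(x)^2)/(1/sqrt(1 - x^2))
  = 1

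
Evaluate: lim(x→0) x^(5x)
This is an exponential indeterminate form.

For exponential indeterminate forms, take the natural log:
  Let L = lim(x→0) x^(5x)
  Then ln(L) = lim(x→0) [exponent × ln(base)]
  Evaluate using L'Hôpital or standard limits, then exponentiate.
  L = 1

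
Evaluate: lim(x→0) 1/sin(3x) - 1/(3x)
This is an ∞-∞ indeterminate form.

Combine fractions or rationalize to convert ∞-∞ to 0/0 form:
  lim(x→0) 1/sin(3x) - 1/(3x) = 0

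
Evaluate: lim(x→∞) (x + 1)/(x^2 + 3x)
This is an ∞/∞ indeterminate form.

Apply L'Hôpital's rule: differentiate numerator and denominator separately.
  f(x) = x + 1   ⇒   f'(x) = 1
  g(x) = x^2 + 3·x   ⇒   g'(x) = 2·x + 3
  lim(x→∞) f'(x)/g'(x) = lim(x→∞) (1)/(2·x + 3)
  = 0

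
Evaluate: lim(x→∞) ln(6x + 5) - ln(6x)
This is an ∞-∞ indeterminate form.

Combine fractions or rationalize to convert ∞-∞ to 0/0 form:
  lim(x→∞) ln(6x + 5) - ln(6x) = 0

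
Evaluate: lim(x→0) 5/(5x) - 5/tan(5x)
This is an ∞-∞ indeterminate form.

Combine fractions or rationalize to convert ∞-∞ to 0/0 form:
  lim(x→0) 5/(5x) - 5/tan(5x) = 0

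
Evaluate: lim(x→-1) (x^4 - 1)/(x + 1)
This is a standard limit.

Factor or rationalize the expression:
  lim(x→-1) (x^4 - 1)/(x + 1) = -4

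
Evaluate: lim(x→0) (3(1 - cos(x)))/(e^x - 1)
This is a 0/0 indeterminate form.

Apply L'Hôpital's rule: differentiate numerator and denominator separately.
  f(x) = 3 - 3·cos(x)   ⇒   f'(x) = 3·sin(x)
  g(x) = e^(x) - 1   ⇒   g'(x) = e^(x)
  lim(x→0) f'(x)/g'(x) = lim(x→0) (3·sin(x))/(e^(x))
  = 0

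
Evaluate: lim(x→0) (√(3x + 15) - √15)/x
This is a standard limit.

Factor or rationalize the expression:
  lim(x→0) (√(3x + 15) - √15)/x = sqrt(15)/10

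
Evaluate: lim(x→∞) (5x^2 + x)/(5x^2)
This is an ∞/∞ indeterminate form.

Apply L'Hôpital's rule: differentiate numerator and denominator separately.
  f(x) = 5·x^2 + x   ⇒   f'(x) = 10·x + 1
  g(x) = 5·x^2   ⇒   g'(x) = 10·x
  lim(x→∞) f'(x)/g'(x) = lim(x→∞) (10·x + 1)/(10·x)
  = 1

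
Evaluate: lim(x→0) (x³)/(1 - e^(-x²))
This is a 0/0 indeterminate form.

Apply L'Hôpital's rule: differentiate numerator and denominator separately.
  f(x) = x^3   ⇒   f'(x) = 3·x^2
  g(x) = 1 - e^(-x^2)   ⇒   g'(x) = 2·x·e^(-x^2)
  lim(x→0) f'(x)/g'(x) = lim(x→0) (3·x^2)/(2·x·e^(-x^2))
  = 0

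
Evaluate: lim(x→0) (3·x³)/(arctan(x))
This is a 0/0 indeterminate form.

Apply L'Hôpital's rule: differentiate numerator and denominator separately.
  f(x) = 3·x^3   ⇒   f'(x) = 9·x^2
  g(x) = atan(x)   ⇒   g'(x) = 1/(x^2 + 1)
  lim(x→0) f'(x)/g'(x) = lim(x→0) (9·x^2)/(1/(x^2 + 1))
  = 0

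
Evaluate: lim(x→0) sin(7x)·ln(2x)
This is a 0·∞ indeterminate form.

Rewrite 0·∞ as a quotient (0/0 or ∞/∞ form), then apply L'Hôpital's rule:
  lim(x→0) sin(7x)·ln(2x) = 0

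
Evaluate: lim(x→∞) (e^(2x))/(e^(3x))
This is an ∞/∞ indeterminate form.

Apply L'Hôpital's rule: differentiate numerator and denominator separately.
  f(x) = e^(2·x)   ⇒   f'(x) = 2·e^(2·x)
  g(x) = e^(3·x)   ⇒   g'(x) = 3·e^(3·x)
  lim(x→∞) f'(x)/g'(x) = lim(x→∞) (2·e^(2·x))/(3·e^(3·x))
  = 0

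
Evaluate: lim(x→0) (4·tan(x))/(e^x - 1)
This is a 0/0 indeterminate form.

Apply L'Hôpital's rule: differentiate numerator and denominator separately.
  f(x) = 4·tan(x)   ⇒   f'(x) = 4·tan(x)^2 + 4
  g(x) = e^(x) - 1   ⇒   g'(x) = e^(x)
  lim(x→0) f'(x)/g'(x) = lim(x→0) (4·tan(x)^2 + 4)/(e^(x))
  = 4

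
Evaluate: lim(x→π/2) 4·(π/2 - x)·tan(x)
This is a 0·∞ indeterminate form.

Rewrite 0·∞ as a quotient (0/0 or ∞/∞ form), then apply L'Hôpital's rule:
  lim(x→π/2) 4·(π/2 - x)·tan(x) = 4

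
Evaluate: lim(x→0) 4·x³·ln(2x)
This is a 0·∞ indeterminate form.

Rewrite 0·∞ as a quotient (0/0 or ∞/∞ form), then apply L'Hôpital's rule:
  lim(x→0) 4·x³·ln(2x) = 0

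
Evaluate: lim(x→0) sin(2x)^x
This is an exponential indeterminate form.

For exponential indeterminate forms, take the natural log:
  Let L = lim(x→0) sin(2x)^x
  Then ln(L) = lim(x→0) [exponent × ln(base)]
  Evaluate using L'Hôpital or standard limits, then exponentiate.
  L = 1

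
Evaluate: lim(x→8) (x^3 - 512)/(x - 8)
This is a standard limit.

Factor or rationalize the expression:
  lim(x→8) (x^3 - 512)/(x - 8) = 192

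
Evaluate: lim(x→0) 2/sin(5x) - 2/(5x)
This is an ∞-∞ indeterminate form.

Combine fractions or rationalize to convert ∞-∞ to 0/0 form:
  lim(x→0) 2/sin(5x) - 2/(5x) = 0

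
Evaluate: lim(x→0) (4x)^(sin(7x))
This is an exponential indeterminate form.

For exponential indeterminate forms, take the natural log:
  Let L = lim(x→0) (4x)^(sin(7x))
  Then ln(L) = lim(x→0) [exponent × ln(base)]
  Evaluate using L'Hôpital or standard limits, then exponentiate.
  L = 1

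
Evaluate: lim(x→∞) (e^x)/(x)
This is an ∞/∞ indeterminate form.

Apply L'Hôpital's rule: differentiate numerator and denominator separately.
  f(x) = e^(x)   ⇒   f'(x) = e^(x)
  g(x) = x   ⇒   g'(x) = 1
  lim(x→∞) f'(x)/g'(x) = lim(x→∞) (e^(x))/(1)
  = ∞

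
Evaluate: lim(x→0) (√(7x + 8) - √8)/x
This is a standard limit.

Factor or rationalize the expression:
  lim(x→0) (√(7x + 8) - √8)/x = 7·sqrt(2)/8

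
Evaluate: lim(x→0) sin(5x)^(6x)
This is an exponential indeterminate form.

For exponential indeterminate forms, take the natural log:
  Let L = lim(x→0) sin(5x)^(6x)
  Then ln(L) = lim(x→0) [exponent × ln(base)]
  Evaluate using L'Hôpital or standard limits, then exponentiate.
  L = 1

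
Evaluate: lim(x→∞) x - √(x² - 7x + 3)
This is an ∞-∞ indeterminate form.

Combine fractions or rationalize to convert ∞-∞ to 0/0 form:
  lim(x→∞) x - √(x² - 7x + 3) = 7/2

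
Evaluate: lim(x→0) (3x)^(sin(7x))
This is an exponential indeterminate form.

For exponential indeterminate forms, take the natural log:
  Let L = lim(x→0) (3x)^(sin(7x))
  Then ln(L) = lim(x→0) [exponent × ln(base)]
  Evaluate using L'Hôpital or standard limits, then exponentiate.
  L = 1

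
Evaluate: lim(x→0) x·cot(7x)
This is a 0·∞ indeterminate form.

Rewrite 0·∞ as a quotient (0/0 or ∞/∞ form), then apply L'Hôpital's rule:
  lim(x→0) x·cot(7x) = 1/7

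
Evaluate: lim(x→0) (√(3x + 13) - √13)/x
This is a standard limit.

Factor or rationalize the expression:
  lim(x→0) (√(3x + 13) - √13)/x = 3·sqrt(13)/26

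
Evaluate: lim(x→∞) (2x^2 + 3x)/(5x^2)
This is an ∞/∞ indeterminate form.

Apply L'Hôpital's rule: differentiate numerator and denominator separately.
  f(x) = 2·x^2 + 3·x   ⇒   f'(x) = 4·x + 3
  g(x) = 5·x^2   ⇒   g'(x) = 10·x
  lim(x→∞) f'(x)/g'(x) = lim(x→∞) (4·x + 3)/(10·x)
  = 2/5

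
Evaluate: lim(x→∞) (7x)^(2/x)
This is an exponential indeterminate form.

For exponential indeterminate forms, take the natural log:
  Let L = lim(x→∞) (7x)^(2/x)
  Then ln(L) = lim(x→∞) [exponent × ln(base)]
  Evaluate using L'Hôpital or standard limits, then exponentiate.
  L = 1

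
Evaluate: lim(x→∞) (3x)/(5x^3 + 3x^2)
This is an ∞/∞ indeterminate form.

Apply L'Hôpital's rule: differentiate numerator and denominator separately.
  f(x) = 3·x   ⇒   f'(x) = 3
  g(x) = 5·x^3 + 3·x^2   ⇒   g'(x) = 15·x^2 + 6·x
  lim(x→∞) f'(x)/g'(x) = lim(x→∞) (3)/(15·x^2 + 6·x)
  = 0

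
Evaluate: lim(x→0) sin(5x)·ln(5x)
This is a 0·∞ indeterminate form.

Rewrite 0·∞ as a quotient (0/0 or ∞/∞ form), then apply L'Hôpital's rule:
  lim(x→0) sin(5x)·ln(5x) = 0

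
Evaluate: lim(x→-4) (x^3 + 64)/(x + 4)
This is a standard limit.

Factor or rationalize the expression:
  lim(x→-4) (x^3 + 64)/(x + 4) = 48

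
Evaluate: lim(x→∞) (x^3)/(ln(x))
This is an ∞/∞ indeterminate form.

Apply L'Hôpital's rule: differentiate numerator and denominator separately.
  f(x) = x^3   ⇒   f'(x) = 3·x^2
  g(x) = ln(x)   ⇒   g'(x) = 1/x
  lim(x→∞) f'(x)/g'(x) = lim(x→∞) (3·x^2)/(1/x)
  = ∞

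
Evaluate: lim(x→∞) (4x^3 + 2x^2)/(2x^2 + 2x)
This is an ∞/∞ indeterminate form.

Apply L'Hôpital's rule: differentiate numerator and denominator separately.
  f(x) = 4·x^3 + 2·x^2   ⇒   f'(x) = 12·x^2 + 4·x
  g(x) = 2·x^2 + 2·x   ⇒   g'(x) = 4·x + 2
  lim(x→∞) f'(x)/g'(x) = lim(x→∞) (12·x^2 + 4·x)/(4·x + 2)
  = ∞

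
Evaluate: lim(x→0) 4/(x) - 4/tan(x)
This is an ∞-∞ indeterminate form.

Combine fractions or rationalize to convert ∞-∞ to 0/0 form:
  lim(x→0) 4/(x) - 4/tan(x) = 0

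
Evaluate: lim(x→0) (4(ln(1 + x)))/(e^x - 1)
This is a 0/0 indeterminate form.

Apply L'Hôpital's rule: differentiate numerator and denominator separately.
  f(x) = 4·ln(x + 1)   ⇒   f'(x) = 4/(x + 1)
  g(x) = e^(x) - 1   ⇒   g'(x) = e^(x)
  lim(x→0) f'(x)/g'(x) = lim(x→0) (4/(x + 1))/(e^(x))
  = 4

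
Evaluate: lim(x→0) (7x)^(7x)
This is an exponential indeterminate form.

For exponential indeterminate forms, take the natural log:
  Let L = lim(x→0) (7x)^(7x)
  Then ln(L) = lim(x→0) [exponent × ln(base)]
  Evaluate using L'Hôpital or standard limits, then exponentiate.
  L = 1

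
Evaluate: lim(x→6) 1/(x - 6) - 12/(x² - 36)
This is an ∞-∞ indeterminate form.

Combine fractions or rationalize to convert ∞-∞ to 0/0 form:
  lim(x→6) 1/(x - 6) - 12/(x² - 36) = 1/12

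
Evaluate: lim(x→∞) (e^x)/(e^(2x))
This is an ∞/∞ indeterminate form.

Apply L'Hôpital's rule: differentiate numerator and denominator separately.
  f(x) = e^(x)   ⇒   f'(x) = e^(x)
  g(x) = e^(2·x)   ⇒   g'(x) = 2·e^(2·x)
  lim(x→∞) f'(x)/g'(x) = lim(x→∞) (e^(x))/(2·e^(2·x))
  = 0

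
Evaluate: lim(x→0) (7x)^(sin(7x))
This is an exponential indeterminate form.

For exponential indeterminate forms, take the natural log:
  Let L = lim(x→0) (7x)^(sin(7x))
  Then ln(L) = lim(x→0) [exponent × ln(base)]
  Evaluate using L'Hôpital or standard limits, then exponentiate.
  L = 1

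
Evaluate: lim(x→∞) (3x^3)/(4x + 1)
This is an ∞/∞ indeterminate form.

Apply L'Hôpital's rule: differentiate numerator and denominator separately.
  f(x) = 3·x^3   ⇒   f'(x) = 9·x^2
  g(x) = 4·x + 1   ⇒   g'(x) = 4
  lim(x→∞) f'(x)/g'(x) = lim(x→∞) (9·x^2)/(4)
  = ∞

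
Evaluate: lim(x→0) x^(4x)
This is an exponential indeterminate form.

For exponential indeterminate forms, take the natural log:
  Let L = lim(x→0) x^(4x)
  Then ln(L) = lim(x→0) [exponent × ln(base)]
  Evaluate using L'Hôpital or standard limits, then exponentiate.
  L = 1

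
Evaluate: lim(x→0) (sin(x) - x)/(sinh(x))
This is a 0/0 indeterminate form.

Apply L'Hôpital's rule: differentiate numerator and denominator separately.
  f(x) = -x + sin(x)   ⇒   f'(x) = cos(x) - 1
  g(x) = sinh(x)   ⇒   g'(x) = cosh(x)
  lim(x→0) f'(x)/g'(x) = lim(x→0) (cos(x) - 1)/(cosh(x))
  = 0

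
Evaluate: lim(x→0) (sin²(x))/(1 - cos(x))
This is a 0/0 indeterminate form.

Apply L'Hôpital's rule: differentiate numerator and denominator separately.
  f(x) = sin(x)^2   ⇒   f'(x) = 2·sin(x)·cos(x)
  g(x) = 1 - cos(x)   ⇒   g'(x) = sin(x)
  lim(x→0) f'(x)/g'(x) = lim(x→0) (2·sin(x)·cos(x))/(sin(x))
  = 2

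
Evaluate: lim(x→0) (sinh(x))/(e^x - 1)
This is a 0/0 indeterminate form.

Apply L'Hôpital's rule: differentiate numerator and denominator separately.
  f(x) = sinh(x)   ⇒   f'(x) = cosh(x)
  g(x) = e^(x) - 1   ⇒   g'(x) = e^(x)
  lim(x→0) f'(x)/g'(x) = lim(x→0) (cosh(x))/(e^(x))
  = 1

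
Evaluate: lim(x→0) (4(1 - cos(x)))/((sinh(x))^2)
This is a 0/0 indeterminate form.

Apply L'Hôpital's rule: differentiate numerator and denominator separately.
  f(x) = 4 - 4·cos(x)   ⇒   f'(x) = 4·sin(x)
  g(x) = sinh(x)^2   ⇒   g'(x) = 2·sinh(x)·cosh(x)
  lim(x→0) f'(x)/g'(x) = lim(x→0) (4·sin(x))/(2·sinh(x)·cosh(x))
  = 2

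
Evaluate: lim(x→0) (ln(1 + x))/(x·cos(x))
This is a 0/0 indeterminate form.

Apply L'Hôpital's rule: differentiate numerator and denominator separately.
  f(x) = ln(x + 1)   ⇒   f'(x) = 1/(x + 1)
  g(x) = x·cos(x)   ⇒   g'(x) = -x·sin(x) + cos(x)
  lim(x→0) f'(x)/g'(x) = lim(x→0) (1/(x + 1))/(-x·sin(x) + cos(x))
  = 1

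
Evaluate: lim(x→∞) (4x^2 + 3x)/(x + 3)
This is an ∞/∞ indeterminate form.

Apply L'Hôpital's rule: differentiate numerator and denominator separately.
  f(x) = 4·x^2 + 3·x   ⇒   f'(x) = 8·x + 3
  g(x) = x + 3   ⇒   g'(x) = 1
  lim(x→∞) f'(x)/g'(x) = lim(x→∞) (8·x + 3)/(1)
  = ∞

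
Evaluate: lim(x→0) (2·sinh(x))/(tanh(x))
This is a 0/0 indeterminate form.

Apply L'Hôpital's rule: differentiate numerator and denominator separately.
  f(x) = 2·sinh(x)   ⇒   f'(x) = 2·cosh(x)
  g(x) = tanh(x)   ⇒   g'(x) = 1 - tanh(x)^2
  lim(x→0) f'(x)/g'(x) = lim(x→0) (2·cosh(x))/(1 - tanh(x)^2)
  = 2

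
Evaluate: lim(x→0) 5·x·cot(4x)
This is a 0·∞ indeterminate form.

Rewrite 0·∞ as a quotient (0/0 or ∞/∞ form), then apply L'Hôpital's rule:
  lim(x→0) 5·x·cot(4x) = 5/4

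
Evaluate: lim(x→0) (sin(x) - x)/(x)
This is a 0/0 indeterminate form.

Apply L'Hôpital's rule: differentiate numerator and denominator separately.
  f(x) = -x + sin(x)   ⇒   f'(x) = cos(x) - 1
  g(x) = x   ⇒   g'(x) = 1
  lim(x→0) f'(x)/g'(x) = lim(x→0) (cos(x) - 1)/(1)
  = 0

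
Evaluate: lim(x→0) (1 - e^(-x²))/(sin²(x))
This is a 0/0 indeterminate form.

Apply L'Hôpital's rule: differentiate numerator and denominator separately.
  f(x) = 1 - e^(-x^2)   ⇒   f'(x) = 2·x·e^(-x^2)
  g(x) = sin(x)^2   ⇒   g'(x) = 2·sin(x)·cos(x)
  lim(x→0) f'(x)/g'(x) = lim(x→0) (2·x·e^(-x^2))/(2·sin(x)·cos(x))
  = 1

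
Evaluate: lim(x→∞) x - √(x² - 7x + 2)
This is an ∞-∞ indeterminate form.

Combine fractions or rationalize to convert ∞-∞ to 0/0 form:
  lim(x→∞) x - √(x² - 7x + 2) = 7/2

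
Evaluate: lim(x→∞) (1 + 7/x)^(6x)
This is an exponential indeterminate form.

For exponential indeterminate forms, take the natural log:
  Let L = lim(x→∞) (1 + 7/x)^(6x)
  Then ln(L) = lim(x→∞) [exponent × ln(base)]
  Evaluate using L'Hôpital or standard limits, then exponentiate.
  L = e^(42)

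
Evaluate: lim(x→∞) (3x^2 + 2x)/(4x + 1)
This is an ∞/∞ indeterminate form.

Apply L'Hôpital's rule: differentiate numerator and denominator separately.
  f(x) = 3·x^2 + 2·x   ⇒   f'(x) = 6·x + 2
  g(x) = 4·x + 1   ⇒   g'(x) = 4
  lim(x→∞) f'(x)/g'(x) = lim(x→∞) (6·x + 2)/(4)
  = ∞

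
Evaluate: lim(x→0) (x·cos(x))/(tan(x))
This is a 0/0 indeterminate form.

Apply L'Hôpital's rule: differentiate numerator and denominator separately.
  f(x) = x·cos(x)   ⇒   f'(x) = -x·sin(x) + cos(x)
  g(x) = tan(x)   ⇒   g'(x) = tan(x)^2 + 1
  lim(x→0) f'(x)/g'(x) = lim(x→0) (-x·sin(x) + cos(x))/(tan(x)^2 + 1)
  = 1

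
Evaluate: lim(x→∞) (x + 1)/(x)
This is an ∞/∞ indeterminate form.

Apply L'Hôpital's rule: differentiate numerator and denominator separately.
  f(x) = x + 1   ⇒   f'(x) = 1
  g(x) = x   ⇒   g'(x) = 1
  lim(x→∞) f'(x)/g'(x) = lim(x→∞) (1)/(1)
  = 1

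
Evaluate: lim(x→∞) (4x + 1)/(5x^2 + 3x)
This is an ∞/∞ indeterminate form.

Apply L'Hôpital's rule: differentiate numerator and denominator separately.
  f(x) = 4·x + 1   ⇒   f'(x) = 4
  g(x) = 5·x^2 + 3·x   ⇒   g'(x) = 10·x + 3
  lim(x→∞) f'(x)/g'(x) = lim(x→∞) (4)/(10·x + 3)
  = 0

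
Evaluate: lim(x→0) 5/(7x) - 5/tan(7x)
This is an ∞-∞ indeterminate form.

Combine fractions or rationalize to convert ∞-∞ to 0/0 form:
  lim(x→0) 5/(7x) - 5/tan(7x) = 0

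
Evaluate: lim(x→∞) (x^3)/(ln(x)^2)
This is an ∞/∞ indeterminate form.

Apply L'Hôpital's rule: differentiate numerator and denominator separately.
  f(x) = x^3   ⇒   f'(x) = 3·x^2
  g(x) = ln(x)^2   ⇒   g'(x) = 2·ln(x)/x
  lim(x→∞) f'(x)/g'(x) = lim(x→∞) (3·x^2)/(2·ln(x)/x)
  = ∞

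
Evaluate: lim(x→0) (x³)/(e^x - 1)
This is a 0/0 indeterminate form.

Apply L'Hôpital's rule: differentiate numerator and denominator separately.
  f(x) = x^3   ⇒   f'(x) = 3·x^2
  g(x) = e^(x) - 1   ⇒   g'(x) = e^(x)
  lim(x→0) f'(x)/g'(x) = lim(x→0) (3·x^2)/(e^(x))
  = 0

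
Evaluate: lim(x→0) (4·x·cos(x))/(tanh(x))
This is a 0/0 indeterminate form.

Apply L'Hôpital's rule: differentiate numerator and denominator separately.
  f(x) = 4·x·cos(x)   ⇒   f'(x) = -4·x·sin(x) + 4·cos(x)
  g(x) = tanh(x)   ⇒   g'(x) = 1 - tanh(x)^2
  lim(x→0) f'(x)/g'(x) = lim(x→0) (-4·x·sin(x) + 4·cos(x))/(1 - tanh(x)^2)
  = 4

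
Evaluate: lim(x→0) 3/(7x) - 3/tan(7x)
This is an ∞-∞ indeterminate form.

Combine fractions or rationalize to convert ∞-∞ to 0/0 form:
  lim(x→0) 3/(7x) - 3/tan(7x) = 0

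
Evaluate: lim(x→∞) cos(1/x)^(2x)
This is an exponential indeterminate form.

For exponential indeterminate forms, take the natural log:
  Let L = lim(x→∞) cos(1/x)^(2x)
  Then ln(L) = lim(x→∞) [exponent × ln(base)]
  Evaluate using L'Hôpital or standard limits, then exponentiate.
  L = 1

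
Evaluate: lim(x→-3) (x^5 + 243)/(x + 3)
This is a standard limit.

Factor or rationalize the expression:
  lim(x→-3) (x^5 + 243)/(x + 3) = 405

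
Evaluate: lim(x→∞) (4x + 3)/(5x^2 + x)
This is an ∞/∞ indeterminate form.

Apply L'Hôpital's rule: differentiate numerator and denominator separately.
  f(x) = 4·x + 3   ⇒   f'(x) = 4
  g(x) = 5·x^2 + x   ⇒   g'(x) = 10·x + 1
  lim(x→∞) f'(x)/g'(x) = lim(x→∞) (4)/(10·x + 1)
  = 0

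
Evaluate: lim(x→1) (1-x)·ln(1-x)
This is a 0·∞ indeterminate form.

Rewrite 0·∞ as a quotient (0/0 or ∞/∞ form), then apply L'Hôpital's rule:
  lim(x→1) (1-x)·ln(1-x) = 0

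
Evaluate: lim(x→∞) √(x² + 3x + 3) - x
This is an ∞-∞ indeterminate form.

Combine fractions or rationalize to convert ∞-∞ to 0/0 form:
  lim(x→∞) √(x² + 3x + 3) - x = 3/2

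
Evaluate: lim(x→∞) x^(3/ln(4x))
This is an exponential indeterminate form.

For exponential indeterminate forms, take the natural log:
  Let L = lim(x→∞) x^(3/ln(4x))
  Then ln(L) = lim(x→∞) [exponent × ln(base)]
  Evaluate using L'Hôpital or standard limits, then exponentiate.
  L = e^(3)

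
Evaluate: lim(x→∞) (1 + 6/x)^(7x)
This is an exponential indeterminate form.

For exponential indeterminate forms, take the natural log:
  Let L = lim(x→∞) (1 + 6/x)^(7x)
  Then ln(L) = lim(x→∞) [exponent × ln(base)]
  Evaluate using L'Hôpital or standard limits, then exponentiate.
  L = e^(42)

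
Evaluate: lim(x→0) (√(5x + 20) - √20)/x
This is a standard limit.

Factor or rationalize the expression:
  lim(x→0) (√(5x + 20) - √20)/x = sqrt(5)/4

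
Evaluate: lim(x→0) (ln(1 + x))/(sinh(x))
This is a 0/0 indeterminate form.

Apply L'Hôpital's rule: differentiate numerator and denominator separately.
  f(x) = ln(x + 1)   ⇒   f'(x) = 1/(x + 1)
  g(x) = sinh(x)   ⇒   g'(x) = cosh(x)
  lim(x→0) f'(x)/g'(x) = lim(x→0) (1/(x + 1))/(cosh(x))
  = 1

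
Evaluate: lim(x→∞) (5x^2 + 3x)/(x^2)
This is an ∞/∞ indeterminate form.

Apply L'Hôpital's rule: differentiate numerator and denominator separately.
  f(x) = 5·x^2 + 3·x   ⇒   f'(x) = 10·x + 3
  g(x) = x^2   ⇒   g'(x) = 2·x
  lim(x→∞) f'(x)/g'(x) = lim(x→∞) (10·x + 3)/(2·x)
  = 5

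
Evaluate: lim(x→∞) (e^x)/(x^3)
This is an ∞/∞ indeterminate form.

Apply L'Hôpital's rule: differentiate numerator and denominator separately.
  f(x) = e^(x)   ⇒   f'(x) = e^(x)
  g(x) = x^3   ⇒   g'(x) = 3·x^2
  lim(x→∞) f'(x)/g'(x) = lim(x→∞) (e^(x))/(3·x^2)
  = ∞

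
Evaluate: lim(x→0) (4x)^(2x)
This is an exponential indeterminate form.

For exponential indeterminate forms, take the natural log:
  Let L = lim(x→0) (4x)^(2x)
  Then ln(L) = lim(x→0) [exponent × ln(base)]
  Evaluate using L'Hôpital or standard limits, then exponentiate.
  L = 1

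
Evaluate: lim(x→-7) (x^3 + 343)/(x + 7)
This is a standard limit.

Factor or rationalize the expression:
  lim(x→-7) (x^3 + 343)/(x + 7) = 147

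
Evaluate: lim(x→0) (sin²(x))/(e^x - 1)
This is a 0/0 indeterminate form.

Apply L'Hôpital's rule: differentiate numerator and denominator separately.
  f(x) = sin(x)^2   ⇒   f'(x) = 2·sin(x)·cos(x)
  g(x) = e^(x) - 1   ⇒   g'(x) = e^(x)
  lim(x→0) f'(x)/g'(x) = lim(x→0) (2·sin(x)·cos(x))/(e^(x))
  = 0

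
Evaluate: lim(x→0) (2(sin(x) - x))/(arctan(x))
This is a 0/0 indeterminate form.

Apply L'Hôpital's rule: differentiate numerator and denominator separately.
  f(x) = -2·x + 2·sin(x)   ⇒   f'(x) = 2·cos(x) - 2
  g(x) = atan(x)   ⇒   g'(x) = 1/(x^2 + 1)
  lim(x→0) f'(x)/g'(x) = lim(x→0) (2·cos(x) - 2)/(1/(x^2 + 1))
  = 0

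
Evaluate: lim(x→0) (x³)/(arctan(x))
This is a 0/0 indeterminate form.

Apply L'Hôpital's rule: differentiate numerator and denominator separately.
  f(x) = x^3   ⇒   f'(x) = 3·x^2
  g(x) = atan(x)   ⇒   g'(x) = 1/(x^2 + 1)
  lim(x→0) f'(x)/g'(x) = lim(x→0) (3·x^2)/(1/(x^2 + 1))
  = 0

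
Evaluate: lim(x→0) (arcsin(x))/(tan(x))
This is a 0/0 indeterminate form.

Apply L'Hôpital's rule: differentiate numerator and denominator separately.
  f(x) = asin(x)   ⇒   f'(x) = 1/sqrt(1 - x^2)
  g(x) = tan(x)   ⇒   g'(x) = tan(x)^2 + 1
  lim(x→0) f'(x)/g'(x) = lim(x→0) (1/sqrt(1 - x^2))/(tan(x)^2 + 1)
  = 1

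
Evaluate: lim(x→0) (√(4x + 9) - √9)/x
This is a standard limit.

Factor or rationalize the expression:
  lim(x→0) (√(4x + 9) - √9)/x = 2/3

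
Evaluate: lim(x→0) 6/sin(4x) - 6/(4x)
This is an ∞-∞ indeterminate form.

Combine fractions or rationalize to convert ∞-∞ to 0/0 form:
  lim(x→0) 6/sin(4x) - 6/(4x) = 0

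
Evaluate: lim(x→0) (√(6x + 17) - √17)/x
This is a standard limit.

Factor or rationalize the expression:
  lim(x→0) (√(6x + 17) - √17)/x = 3·sqrt(17)/17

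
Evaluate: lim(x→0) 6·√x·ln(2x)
This is a 0·∞ indeterminate form.

Rewrite 0·∞ as a quotient (0/0 or ∞/∞ form), then apply L'Hôpital's rule:
  lim(x→0) 6·√x·ln(2x) = 0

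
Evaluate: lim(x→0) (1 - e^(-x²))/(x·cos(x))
This is a 0/0 indeterminate form.

Apply L'Hôpital's rule: differentiate numerator and denominator separately.
  f(x) = 1 - e^(-x^2)   ⇒   f'(x) = 2·x·e^(-x^2)
  g(x) = x·cos(x)   ⇒   g'(x) = -x·sin(x) + cos(x)
  lim(x→0) f'(x)/g'(x) = lim(x→0) (2·x·e^(-x^2))/(-x·sin(x) + cos(x))
  = 0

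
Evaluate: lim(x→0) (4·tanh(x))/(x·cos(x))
This is a 0/0 indeterminate form.

Apply L'Hôpital's rule: differentiate numerator and denominator separately.
  f(x) = 4·tanh(x)   ⇒   f'(x) = 4 - 4·tanh(x)^2
  g(x) = x·cos(x)   ⇒   g'(x) = -x·sin(x) + cos(x)
  lim(x→0) f'(x)/g'(x) = lim(x→0) (4 - 4·tanh(x)^2)/(-x·sin(x) + cos(x))
  = 4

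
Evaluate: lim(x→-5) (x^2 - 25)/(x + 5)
This is a standard limit.

Factor or rationalize the expression:
  lim(x→-5) (x^2 - 25)/(x + 5) = -10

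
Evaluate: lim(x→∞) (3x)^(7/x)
This is an exponential indeterminate form.

For exponential indeterminate forms, take the natural log:
  Let L = lim(x→∞) (3x)^(7/x)
  Then ln(L) = lim(x→∞) [exponent × ln(base)]
  Evaluate using L'Hôpital or standard limits, then exponentiate.
  L = 1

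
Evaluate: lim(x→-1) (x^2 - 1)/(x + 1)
This is a standard limit.

Factor or rationalize the expression:
  lim(x→-1) (x^2 - 1)/(x + 1) = -2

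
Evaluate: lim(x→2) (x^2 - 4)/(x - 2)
This is a standard limit.

Factor or rationalize the expression:
  lim(x→2) (x^2 - 4)/(x - 2) = 4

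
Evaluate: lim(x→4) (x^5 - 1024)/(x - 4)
This is a standard limit.

Factor or rationalize the expression:
  lim(x→4) (x^5 - 1024)/(x - 4) = 1280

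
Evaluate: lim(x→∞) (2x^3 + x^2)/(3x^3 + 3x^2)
This is an ∞/∞ indeterminate form.

Apply L'Hôpital's rule: differentiate numerator and denominator separately.
  f(x) = 2·x^3 + x^2   ⇒   f'(x) = 6·x^2 + 2·x
  g(x) = 3·x^3 + 3·x^2   ⇒   g'(x) = 9·x^2 + 6·x
  lim(x→∞) f'(x)/g'(x) = lim(x→∞) (6·x^2 + 2·x)/(9·x^2 + 6·x)
  = 2/3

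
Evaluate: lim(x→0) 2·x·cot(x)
This is a 0·∞ indeterminate form.

Rewrite 0·∞ as a quotient (0/0 or ∞/∞ form), then apply L'Hôpital's rule:
  lim(x→0) 2·x·cot(x) = 2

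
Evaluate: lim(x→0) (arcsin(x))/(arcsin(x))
This is a 0/0 indeterminate form.

Apply L'Hôpital's rule: differentiate numerator and denominator separately.
  f(x) = asin(x)   ⇒   f'(x) = 1/sqrt(1 - x^2)
  g(x) = asin(x)   ⇒   g'(x) = 1/sqrt(1 - x^2)
  lim(x→0) f'(x)/g'(x) = lim(x→0) (1/sqrt(1 - x^2))/(1/sqrt(1 - x^2))
  = 1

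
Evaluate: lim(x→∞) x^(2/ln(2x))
This is an exponential indeterminate form.

For exponential indeterminate forms, take the natural log:
  Let L = lim(x→∞) x^(2/ln(2x))
  Then ln(L) = lim(x→∞) [exponent × ln(base)]
  Evaluate using L'Hôpital or standard limits, then exponentiate.
  L = e²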